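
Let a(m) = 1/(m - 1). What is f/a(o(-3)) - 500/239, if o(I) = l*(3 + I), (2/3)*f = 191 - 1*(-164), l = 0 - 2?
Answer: -255535/478 ≈ -534.59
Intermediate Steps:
l = -2
f = 1065/2 (f = 3*(191 - 1*(-164))/2 = 3*(191 + 164)/2 = (3/2)*355 = 1065/2 ≈ 532.50)
o(I) = -6 - 2*I (o(I) = -2*(3 + I) = -6 - 2*I)
a(m) = 1/(-1 + m)
f/a(o(-3)) - 500/239 = 1065/(2*(1/(-1 + (-6 - 2*(-3))))) - 500/239 = 1065/(2*(1/(-1 + (-6 + 6)))) - 500*1/239 = 1065/(2*(1/(-1 + 0))) - 500/239 = 1065/(2*(1/(-1))) - 500/239 = (1065/2)/(-1) - 500/239 = (1065/2)*(-1) - 500/239 = -1065/2 - 500/239 = -255535/478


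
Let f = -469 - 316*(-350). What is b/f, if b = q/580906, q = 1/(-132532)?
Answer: -1/8478835250172952 ≈ -1.1794e-16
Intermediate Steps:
q = -1/132532 ≈ -7.5453e-6
b = -1/76988633992 (b = -1/132532/580906 = -1/132532*1/580906 = -1/76988633992 ≈ -1.2989e-11)
f = 110131 (f = -469 + 110600 = 110131)
b/f = -1/76988633992/110131 = -1/76988633992*1/110131 = -1/8478835250172952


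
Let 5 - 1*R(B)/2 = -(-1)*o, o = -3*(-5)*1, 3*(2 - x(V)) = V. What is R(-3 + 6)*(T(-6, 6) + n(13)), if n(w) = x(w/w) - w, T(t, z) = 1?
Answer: 620/3 ≈ 206.67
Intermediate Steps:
x(V) = 2 - V/3
o = 15 (o = 15*1 = 15)
n(w) = 5/3 - w (n(w) = (2 - w/(3*w)) - w = (2 - ⅓*1) - w = (2 - ⅓) - w = 5/3 - w)
R(B) = -20 (R(B) = 10 - (-2)*(-1*15) = 10 - (-2)*(-15) = 10 - 2*15 = 10 - 30 = -20)
R(-3 + 6)*(T(-6, 6) + n(13)) = -20*(1 + (5/3 - 1*13)) = -20*(1 + (5/3 - 13)) = -20*(1 - 34/3) = -20*(-31/3) = 620/3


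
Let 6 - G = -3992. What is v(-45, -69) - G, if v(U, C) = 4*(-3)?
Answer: -4010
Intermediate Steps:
v(U, C) = -12
G = 3998 (G = 6 - 1*(-3992) = 6 + 3992 = 3998)
v(-45, -69) - G = -12 - 1*3998 = -12 - 3998 = -4010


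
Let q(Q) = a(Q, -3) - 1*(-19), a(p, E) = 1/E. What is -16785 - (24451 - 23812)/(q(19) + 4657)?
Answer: -235445112/14027 ≈ -16785.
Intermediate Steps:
q(Q) = 56/3 (q(Q) = 1/(-3) - 1*(-19) = -⅓ + 19 = 56/3)
-16785 - (24451 - 23812)/(q(19) + 4657) = -16785 - (24451 - 23812)/(56/3 + 4657) = -16785 - 639/14027/3 = -16785 - 639*3/14027 = -16785 - 1*1917/14027 = -16785 - 1917/14027 = -235445112/14027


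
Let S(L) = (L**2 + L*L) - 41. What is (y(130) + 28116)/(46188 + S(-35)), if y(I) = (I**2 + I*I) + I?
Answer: 20682/16199 ≈ 1.2767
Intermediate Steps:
S(L) = -41 + 2*L**2 (S(L) = (L**2 + L**2) - 41 = 2*L**2 - 41 = -41 + 2*L**2)
y(I) = I + 2*I**2 (y(I) = (I**2 + I**2) + I = 2*I**2 + I = I + 2*I**2)
(y(130) + 28116)/(46188 + S(-35)) = (130*(1 + 2*130) + 28116)/(46188 + (-41 + 2*(-35)**2)) = (130*(1 + 260) + 28116)/(46188 + (-41 + 2*1225)) = (130*261 + 28116)/(46188 + (-41 + 2450)) = (33930 + 28116)/(46188 + 2409) = 62046/48597 = 62046*(1/48597) = 20682/16199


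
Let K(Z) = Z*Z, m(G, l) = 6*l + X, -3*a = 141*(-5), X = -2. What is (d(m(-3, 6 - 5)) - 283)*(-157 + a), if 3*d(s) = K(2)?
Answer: -21970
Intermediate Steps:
a = 235 (a = -47*(-5) = -1/3*(-705) = 235)
m(G, l) = -2 + 6*l (m(G, l) = 6*l - 2 = -2 + 6*l)
K(Z) = Z**2
d(s) = 4/3 (d(s) = (1/3)*2**2 = (1/3)*4 = 4/3)
(d(m(-3, 6 - 5)) - 283)*(-157 + a) = (4/3 - 283)*(-157 + 235) = -845/3*78 = -21970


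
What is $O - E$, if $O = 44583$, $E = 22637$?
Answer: $21946$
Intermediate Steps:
$O - E = 44583 - 22637 = 21946$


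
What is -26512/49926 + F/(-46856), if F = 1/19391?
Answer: -12044198755139/22680999766248 ≈ -0.53103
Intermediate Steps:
F = 1/19391 ≈ 5.1570e-5
-26512/49926 + F/(-46856) = -26512/49926 + (1/19391)/(-46856) = -26512*1/49926 + (1/19391)*(-1/46856) = -13256/24963 - 1/908584696 = -12044198755139/22680999766248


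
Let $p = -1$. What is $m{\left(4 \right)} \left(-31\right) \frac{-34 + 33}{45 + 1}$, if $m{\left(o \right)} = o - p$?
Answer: $\frac{155}{46} \approx 3.3696$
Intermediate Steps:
$m{\left(o \right)} = 1 + o$ ($m{\left(o \right)} = o - -1 = o + 1 = 1 + o$)
$m{\left(4 \right)} \left(-31\right) \frac{-34 + 33}{45 + 1} = \left(1 + 4\right) \left(-31\right) \frac{-34 + 33}{45 + 1} = 5 \left(-31\right) \left(- \frac{1}{46}\right) = - 155 \left(\left(-1\right) \frac{1}{46}\right) = \left(-155\right) \left(- \frac{1}{46}\right) = \frac{155}{46}$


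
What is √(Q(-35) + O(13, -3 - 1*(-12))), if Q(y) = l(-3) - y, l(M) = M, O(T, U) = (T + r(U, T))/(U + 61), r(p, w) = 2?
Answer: √6314/14 ≈ 5.6758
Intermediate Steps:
O(T, U) = (2 + T)/(61 + U) (O(T, U) = (T + 2)/(U + 61) = (2 + T)/(61 + U))
Q(y) = -3 - y
√(Q(-35) + O(13, -3 - 1*(-12))) = √((-3 - 1*(-35)) + (2 + 13)/(61 + (-3 - 1*(-12)))) = √((-3 + 35) + 15/(61 + (-3 + 12))) = √(32 + 15/(61 + 9)) = √(32 + 15/70) = √(32 + (1/70)*15) = √(32 + 3/14) = √(451/14) = √6314/14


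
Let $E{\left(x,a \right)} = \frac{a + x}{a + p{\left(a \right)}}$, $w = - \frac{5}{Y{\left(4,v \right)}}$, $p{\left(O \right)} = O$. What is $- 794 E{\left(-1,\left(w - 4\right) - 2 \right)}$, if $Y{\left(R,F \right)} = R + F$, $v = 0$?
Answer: $- \frac{13101}{29} \approx -451.76$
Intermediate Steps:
$Y{\left(R,F \right)} = F + R$
$w = - \frac{5}{4}$ ($w = - \frac{5}{0 + 4} = - \frac{5}{4} \approx -1.25$)
$E{\left(x,a \right)} = \frac{a + x}{2 a}$ ($E{\left(x,a \right)} = \frac{a + x}{a + a} = \frac{a + x}{2 a}$)
$- 794 E{\left(-1,\left(w - 4\right) - 2 \right)} = - 794 \frac{\left(\left(- \frac{5}{4} - 4\right) - 2\right) - 1}{2 \left(\left(- \frac{5}{4} - 4\right) - 2\right)} = - 794 \frac{\left(- \frac{21}{4} - 2\right) - 1}{2 \left(- \frac{21}{4} - 2\right)} = - 794 \frac{- \frac{29}{4} - 1}{2 \left(- \frac{29}{4}\right)} = - 794 \cdot \frac{1}{2} \left(- \frac{4}{29}\right) \left(- \frac{33}{4}\right) = \left(-794\right) \frac{33}{58} = - \frac{13101}{29}$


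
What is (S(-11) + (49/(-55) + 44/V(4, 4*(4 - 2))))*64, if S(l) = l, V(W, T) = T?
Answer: -22496/55 ≈ -409.02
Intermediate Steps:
(S(-11) + (49/(-55) + 44/V(4, 4*(4 - 2))))*64 = (-11 + (49/(-55) + 44/((4*(4 - 2)))))*64 = (-11 + (49*(-1/55) + 44/((4*2))))*64 = (-11 + (-49/55 + 44/8))*64 = (-11 + (-49/55 + 44*(1/8)))*64 = (-11 + (-49/55 + 11/2))*64 = (-11 + 507/110)*64 = -703/110*64 = -22496/55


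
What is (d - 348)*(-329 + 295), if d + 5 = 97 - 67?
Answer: 10982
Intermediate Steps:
d = 25 (d = -5 + (97 - 67) = -5 + 30 = 25)
(d - 348)*(-329 + 295) = (25 - 348)*(-329 + 295) = -323*(-34) = 10982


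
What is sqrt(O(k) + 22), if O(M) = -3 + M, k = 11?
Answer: sqrt(30) ≈ 5.4772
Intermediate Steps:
sqrt(O(k) + 22) = sqrt((-3 + 11) + 22) = sqrt(8 + 22) = sqrt(30)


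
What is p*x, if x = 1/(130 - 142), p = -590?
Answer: 295/6 ≈ 49.167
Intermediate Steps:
x = -1/12 (x = 1/(-12) = -1/12 ≈ -0.083333)
p*x = -590*(-1/12) = 295/6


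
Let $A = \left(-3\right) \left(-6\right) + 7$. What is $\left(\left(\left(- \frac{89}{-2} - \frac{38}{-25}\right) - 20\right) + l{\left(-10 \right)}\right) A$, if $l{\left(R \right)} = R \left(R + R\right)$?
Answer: $\frac{11301}{2} \approx 5650.5$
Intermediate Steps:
$l{\left(R \right)} = 2 R^{2}$ ($l{\left(R \right)} = R 2 R = 2 R^{2}$)
$A = 25$ ($A = 18 + 7 = 25$)
$\left(\left(\left(- \frac{89}{-2} - \frac{38}{-25}\right) - 20\right) + l{\left(-10 \right)}\right) A = \left(\left(\left(- \frac{89}{-2} - \frac{38}{-25}\right) - 20\right) + 2 \left(-10\right)^{2}\right) 25 = \left(\left(\left(\left(-89\right) \left(- \frac{1}{2}\right) - - \frac{38}{25}\right) - 20\right) + 2 \cdot 100\right) 25 = \left(\left(\left(\frac{89}{2} + \frac{38}{25}\right) - 20\right) + 200\right) 25 = \left(\left(\frac{2301}{50} - 20\right) + 200\right) 25 = \left(\frac{1301}{50} + 200\right) 25 = \frac{11301}{50} \cdot 25 = \frac{11301}{2}$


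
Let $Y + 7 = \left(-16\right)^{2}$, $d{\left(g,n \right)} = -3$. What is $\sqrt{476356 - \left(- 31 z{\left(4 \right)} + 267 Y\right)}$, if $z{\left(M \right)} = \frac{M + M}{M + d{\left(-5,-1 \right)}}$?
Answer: $3 \sqrt{45569} \approx 640.41$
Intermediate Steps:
$z{\left(M \right)} = \frac{2 M}{-3 + M}$ ($z{\left(M \right)} = \frac{M + M}{M - 3} = \frac{2 M}{-3 + M}$)
$Y = 249$ ($Y = -7 + \left(-16\right)^{2} = -7 + 256 = 249$)
$\sqrt{476356 - \left(- 31 z{\left(4 \right)} + 267 Y\right)} = \sqrt{476356 + \left(\left(-267\right) 249 + 31 \cdot 2 \cdot 4 \frac{1}{-3 + 4}\right)} = \sqrt{476356 - \left(66483 - 31 \cdot 2 \cdot 4 \cdot 1^{-1}\right)} = \sqrt{476356 - \left(66483 - 31 \cdot 2 \cdot 4 \cdot 1\right)} = \sqrt{476356 + \left(-66483 + 31 \cdot 8\right)} = \sqrt{476356 + \left(-66483 + 248\right)} = \sqrt{476356 - 66235} = \sqrt{410121} = 3 \sqrt{45569}$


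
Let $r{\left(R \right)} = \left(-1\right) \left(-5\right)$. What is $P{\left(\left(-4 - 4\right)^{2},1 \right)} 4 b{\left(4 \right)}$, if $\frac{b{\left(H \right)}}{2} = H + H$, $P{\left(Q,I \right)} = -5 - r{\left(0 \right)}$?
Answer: $-640$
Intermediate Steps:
$r{\left(R \right)} = 5$
$P{\left(Q,I \right)} = -10$ ($P{\left(Q,I \right)} = -5 - 5 = -10$)
$b{\left(H \right)} = 4 H$ ($b{\left(H \right)} = 2 \left(H + H\right) = 2 \cdot 2 H = 4 H$)
$P{\left(\left(-4 - 4\right)^{2},1 \right)} 4 b{\left(4 \right)} = \left(-10\right) 4 \cdot 4 \cdot 4 = \left(-40\right) 16 = -640$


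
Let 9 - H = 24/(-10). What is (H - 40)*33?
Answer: -4719/5 ≈ -943.80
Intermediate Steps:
H = 57/5 (H = 9 - 24/(-10) = 9 - 24*(-1)/10 = 9 - 1*(-12/5) = 9 + 12/5 = 57/5 ≈ 11.400)
(H - 40)*33 = (57/5 - 40)*33 = -143/5*33 = -4719/5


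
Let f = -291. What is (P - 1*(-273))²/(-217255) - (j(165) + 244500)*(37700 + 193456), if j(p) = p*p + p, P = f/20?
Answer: -5461704218632398561/86902000 ≈ -6.2849e+10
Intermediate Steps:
P = -291/20 ≈ -14.550
j(p) = p + p² (j(p) = p² + p = p + p²)
(P - 1*(-273))²/(-217255) - (j(165) + 244500)*(37700 + 193456) = (-291/20 - 1*(-273))²/(-217255) - (165*(1 + 165) + 244500)*(37700 + 193456) = (-291/20 + 273)²*(-1/217255) - (165*166 + 244500)*231156 = (5169/20)²*(-1/217255) - (27390 + 244500)*231156 = (26718561/400)*(-1/217255) - 271890*231156 = -26718561/86902000 - 1*62849004840 = -26718561/86902000 - 62849004840 = -5461704218632398561/86902000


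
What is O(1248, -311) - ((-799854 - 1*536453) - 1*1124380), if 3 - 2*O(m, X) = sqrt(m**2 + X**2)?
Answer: 4921377/2 - 5*sqrt(66169)/2 ≈ 2.4600e+6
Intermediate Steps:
O(m, X) = 3/2 - sqrt(X**2 + m**2)/2 (O(m, X) = 3/2 - sqrt(m**2 + X**2)/2 = 3/2 - sqrt(X**2 + m**2)/2)
O(1248, -311) - ((-799854 - 1*536453) - 1*1124380) = (3/2 - sqrt((-311)**2 + 1248**2)/2) - ((-799854 - 1*536453) - 1*1124380) = (3/2 - sqrt(96721 + 1557504)/2) - ((-799854 - 536453) - 1124380) = (3/2 - 5*sqrt(66169)/2) - (-1336307 - 1124380) = (3/2 - 5*sqrt(66169)/2) - 1*(-2460687) = (3/2 - 5*sqrt(66169)/2) + 2460687 = 4921377/2 - 5*sqrt(66169)/2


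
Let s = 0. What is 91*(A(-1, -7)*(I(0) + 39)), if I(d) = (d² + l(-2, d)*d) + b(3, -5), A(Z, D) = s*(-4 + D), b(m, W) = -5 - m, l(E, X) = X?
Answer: 0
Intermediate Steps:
A(Z, D) = 0 (A(Z, D) = 0*(-4 + D) = 0)
I(d) = -8 + 2*d² (I(d) = (d² + d*d) + (-5 - 1*3) = (d² + d²) + (-5 - 3) = 2*d² - 8 = -8 + 2*d²)
91*(A(-1, -7)*(I(0) + 39)) = 91*(0*((-8 + 2*0²) + 39)) = 91*(0*((-8 + 2*0) + 39)) = 91*(0*((-8 + 0) + 39)) = 91*(0*(-8 + 39)) = 91*(0*31) = 91*0 = 0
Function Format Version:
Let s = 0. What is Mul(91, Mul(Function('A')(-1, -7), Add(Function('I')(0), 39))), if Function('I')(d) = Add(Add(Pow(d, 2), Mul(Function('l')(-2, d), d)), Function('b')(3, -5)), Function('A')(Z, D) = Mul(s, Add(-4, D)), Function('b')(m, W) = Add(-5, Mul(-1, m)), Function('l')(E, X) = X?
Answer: 0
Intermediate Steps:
Function('A')(Z, D) = 0 (Function('A')(Z, D) = Mul(0, Add(-4, D)) = 0)
Function('I')(d) = Add(-8, Mul(2, Pow(d, 2))) (Function('I')(d) = Add(Add(Pow(d, 2), Mul(d, d)), Add(-5, Mul(-1, 3))) = Add(Add(Pow(d, 2), Pow(d, 2)), Add(-5, -3)) = Add(Mul(2, Pow(d, 2)), -8) = Add(-8, Mul(2, Pow(d, 2))))
Mul(91, Mul(Function('A')(-1, -7), Add(Function('I')(0), 39))) = Mul(91, Mul(0, Add(Add(-8, Mul(2, Pow(0, 2))), 39))) = Mul(91, Mul(0, Add(Add(-8, Mul(2, 0)), 39))) = Mul(91, Mul(0, Add(Add(-8, 0), 39))) = Mul(91, Mul(0, Add(-8, 39))) = Mul(91, Mul(0, 31)) = Mul(91, 0) = 0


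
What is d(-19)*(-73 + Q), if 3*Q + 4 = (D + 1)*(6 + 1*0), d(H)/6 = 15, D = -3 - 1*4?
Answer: -7770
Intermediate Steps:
D = -7 (D = -3 - 4 = -7)
d(H) = 90 (d(H) = 6*15 = 90)
Q = -40/3 (Q = -4/3 + ((-7 + 1)*(6 + 1*0))/3 = -4/3 + (-6*(6 + 0))/3 = -4/3 + (-6*6)/3 = -4/3 + (⅓)*(-36) = -4/3 - 12 = -40/3 ≈ -13.333)
d(-19)*(-73 + Q) = 90*(-73 - 40/3) = 90*(-259/3) = -7770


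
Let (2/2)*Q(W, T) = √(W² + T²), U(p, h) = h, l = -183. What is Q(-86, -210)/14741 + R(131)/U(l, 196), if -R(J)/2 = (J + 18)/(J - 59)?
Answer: -149/7056 + 2*√12874/14741 ≈ -0.0057225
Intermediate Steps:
Q(W, T) = √(T² + W²) (Q(W, T) = √(W² + T²) = √(T² + W²))
R(J) = -2*(18 + J)/(-59 + J) (R(J) = -2*(J + 18)/(J - 59) = -2*(18 + J)/(-59 + J))
Q(-86, -210)/14741 + R(131)/U(l, 196) = √((-210)² + (-86)²)/14741 + (2*(-18 - 1*131)/(-59 + 131))/196 = √(44100 + 7396)*(1/14741) + (2*(-18 - 131)/72)*(1/196) = √51496*(1/14741) + (2*(1/72)*(-149))*(1/196) = (2*√12874)*(1/14741) - 149/36*1/196 = 2*√12874/14741 - 149/7056 = -149/7056 + 2*√12874/14741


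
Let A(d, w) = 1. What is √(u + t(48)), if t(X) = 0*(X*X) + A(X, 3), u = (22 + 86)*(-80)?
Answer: I*√8639 ≈ 92.946*I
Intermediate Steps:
u = -8640 (u = 108*(-80) = -8640)
t(X) = 1 (t(X) = 0*(X*X) + 1 = 0*X² + 1 = 0 + 1 = 1)
√(u + t(48)) = √(-8640 + 1) = √(-8639) = I*√8639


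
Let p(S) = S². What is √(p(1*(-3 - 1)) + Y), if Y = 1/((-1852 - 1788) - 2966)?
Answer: √77580130/2202 ≈ 4.0000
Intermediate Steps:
Y = -1/6606 (Y = 1/(-3640 - 2966) = 1/(-6606) = -1/6606 ≈ -0.00015138)
√(p(1*(-3 - 1)) + Y) = √((1*(-3 - 1))² - 1/6606) = √((1*(-4))² - 1/6606) = √((-4)² - 1/6606) = √(16 - 1/6606) = √(105695/6606) = √77580130/2202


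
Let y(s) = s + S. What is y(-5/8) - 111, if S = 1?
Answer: -885/8 ≈ -110.63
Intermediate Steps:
y(s) = 1 + s (y(s) = s + 1 = 1 + s)
y(-5/8) - 111 = (1 - 5/8) - 111 = 3/8 - 111 = -885/8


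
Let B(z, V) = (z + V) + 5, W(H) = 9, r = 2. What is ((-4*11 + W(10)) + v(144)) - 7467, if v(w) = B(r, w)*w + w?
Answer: 14386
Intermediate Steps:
B(z, V) = 5 + V + z (B(z, V) = (V + z) + 5 = 5 + V + z)
v(w) = w + w*(7 + w) (v(w) = (5 + w + 2)*w + w = (7 + w)*w + w = w*(7 + w) + w = w + w*(7 + w))
((-4*11 + W(10)) + v(144)) - 7467 = ((-4*11 + 9) + 144*(8 + 144)) - 7467 = ((-44 + 9) + 144*152) - 7467 = (-35 + 21888) - 7467 = 21853 - 7467 = 14386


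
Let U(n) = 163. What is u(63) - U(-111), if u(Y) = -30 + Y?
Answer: -130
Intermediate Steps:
u(63) - U(-111) = (-30 + 63) - 1*163 = 33 - 163 = -130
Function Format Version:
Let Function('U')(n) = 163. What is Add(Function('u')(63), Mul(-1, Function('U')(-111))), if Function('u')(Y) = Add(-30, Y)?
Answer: -130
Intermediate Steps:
Add(Function('u')(63), Mul(-1, Function('U')(-111))) = Add(Add(-30, 63), Mul(-1, 163)) = Add(33, -163) = -130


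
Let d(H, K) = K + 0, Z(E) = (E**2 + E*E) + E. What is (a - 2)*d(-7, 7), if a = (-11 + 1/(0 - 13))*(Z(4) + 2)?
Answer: -38486/13 ≈ -2960.5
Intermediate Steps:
Z(E) = E + 2*E**2 (Z(E) = (E**2 + E**2) + E = 2*E**2 + E = E + 2*E**2)
a = -5472/13 (a = (-11 + 1/(0 - 13))*(4*(1 + 2*4) + 2) = (-11 + 1/(-13))*(4*(1 + 8) + 2) = (-11 - 1/13)*(4*9 + 2) = -144*(36 + 2)/13 = -144/13*38 = -5472/13 ≈ -420.92)
d(H, K) = K
(a - 2)*d(-7, 7) = (-5472/13 - 2)*7 = -5498/13*7 = -38486/13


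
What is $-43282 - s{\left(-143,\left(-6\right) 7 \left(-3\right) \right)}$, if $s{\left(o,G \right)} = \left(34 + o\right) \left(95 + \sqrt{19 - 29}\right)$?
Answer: $-32927 + 109 i \sqrt{10} \approx -32927.0 + 344.69 i$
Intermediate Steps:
$s{\left(o,G \right)} = \left(34 + o\right) \left(95 + i \sqrt{10}\right)$ ($s{\left(o,G \right)} = \left(34 + o\right) \left(95 + \sqrt{-10}\right) = \left(34 + o\right) \left(95 + i \sqrt{10}\right)$)
$-43282 - s{\left(-143,\left(-6\right) 7 \left(-3\right) \right)} = -43282 - \left(3230 + 95 \left(-143\right) + 34 i \sqrt{10} + i \left(-143\right) \sqrt{10}\right) = -43282 - \left(3230 - 13585 + 34 i \sqrt{10} - 143 i \sqrt{10}\right) = -43282 - \left(-10355 - 109 i \sqrt{10}\right) = -43282 + \left(10355 + 109 i \sqrt{10}\right) = -32927 + 109 i \sqrt{10}$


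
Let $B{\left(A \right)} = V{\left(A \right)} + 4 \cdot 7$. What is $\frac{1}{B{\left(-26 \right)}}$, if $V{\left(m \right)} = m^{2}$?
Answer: $\frac{1}{704} \approx 0.0014205$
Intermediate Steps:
$B{\left(A \right)} = 28 + A^{2}$ ($B{\left(A \right)} = A^{2} + 4 \cdot 7 = A^{2} + 28 = 28 + A^{2}$)
$\frac{1}{B{\left(-26 \right)}} = \frac{1}{28 + \left(-26\right)^{2}} = \frac{1}{28 + 676} = \frac{1}{704}$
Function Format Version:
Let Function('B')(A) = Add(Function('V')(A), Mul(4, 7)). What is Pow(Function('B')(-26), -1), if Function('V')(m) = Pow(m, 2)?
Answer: Rational(1, 704) ≈ 0.0014205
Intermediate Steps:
Function('B')(A) = Add(28, Pow(A, 2)) (Function('B')(A) = Add(Pow(A, 2), Mul(4, 7)) = Add(Pow(A, 2), 28) = Add(28, Pow(A, 2)))
Pow(Function('B')(-26), -1) = Pow(Add(28, Pow(-26, 2)), -1) = Pow(Add(28, 676), -1) = Pow(704, -1) = Rational(1, 704)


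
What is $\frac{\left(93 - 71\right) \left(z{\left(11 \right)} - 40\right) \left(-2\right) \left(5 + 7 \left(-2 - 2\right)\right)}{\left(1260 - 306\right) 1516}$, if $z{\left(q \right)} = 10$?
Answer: $- \frac{1265}{60261} \approx -0.020992$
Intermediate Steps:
$\frac{\left(93 - 71\right) \left(z{\left(11 \right)} - 40\right) \left(-2\right) \left(5 + 7 \left(-2 - 2\right)\right)}{\left(1260 - 306\right) 1516} = \frac{\left(93 - 71\right) \left(10 - 40\right) \left(-2\right) \left(5 + 7 \left(-2 - 2\right)\right)}{\left(1260 - 306\right) 1516} = \frac{22 \left(-30\right) \left(-2\right) \left(5 + 7 \left(-2 - 2\right)\right)}{954 \cdot 1516} = \frac{\left(-660\right) \left(-2\right) \left(5 + 7 \left(-4\right)\right)}{1446264} = 1320 \left(5 - 28\right) \frac{1}{1446264} = 1320 \left(-23\right) \frac{1}{1446264} = \left(-30360\right) \frac{1}{1446264} = - \frac{1265}{60261}$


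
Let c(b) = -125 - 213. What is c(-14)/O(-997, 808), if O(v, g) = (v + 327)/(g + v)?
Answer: -31941/335 ≈ -95.346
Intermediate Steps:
O(v, g) = (327 + v)/(g + v)
c(b) = -338
c(-14)/O(-997, 808) = -338*(808 - 997)/(327 - 997) = -338/(-670/(-189)) = -338/((-1/189*(-670))) = -338/670/189 = -338*189/670 = -31941/335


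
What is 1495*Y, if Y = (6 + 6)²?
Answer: 215280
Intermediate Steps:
Y = 144 (Y = 12² = 144)
1495*Y = 1495*144 = 215280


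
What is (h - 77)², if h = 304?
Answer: 51529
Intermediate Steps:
(h - 77)² = (304 - 77)² = 227² = 51529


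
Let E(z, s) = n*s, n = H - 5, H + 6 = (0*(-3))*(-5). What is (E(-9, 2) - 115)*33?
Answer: -4521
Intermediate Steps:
H = -6 (H = -6 + (0*(-3))*(-5) = -6 + 0*(-5) = -6 + 0 = -6)
n = -11 (n = -6 - 5 = -11)
E(z, s) = -11*s
(E(-9, 2) - 115)*33 = (-11*2 - 115)*33 = (-22 - 115)*33 = -137*33 = -4521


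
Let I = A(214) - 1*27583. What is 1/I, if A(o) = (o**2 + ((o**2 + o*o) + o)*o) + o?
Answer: 1/19664911 ≈ 5.0852e-8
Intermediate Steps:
A(o) = o + o**2 + o*(o + 2*o**2) (A(o) = (o**2 + ((o**2 + o**2) + o)*o) + o = (o**2 + (2*o**2 + o)*o) + o = (o**2 + (o + 2*o**2)*o) + o = (o**2 + o*(o + 2*o**2)) + o = o + o**2 + o*(o + 2*o**2))
I = 19664911 (I = 214*(1 + 2*214 + 2*214**2) - 1*27583 = 214*(1 + 428 + 2*45796) - 27583 = 214*(1 + 428 + 91592) - 27583 = 214*92021 - 27583 = 19692494 - 27583 = 19664911)
1/I = 1/19664911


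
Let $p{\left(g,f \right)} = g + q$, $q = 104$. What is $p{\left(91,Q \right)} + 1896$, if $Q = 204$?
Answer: $2091$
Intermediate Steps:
$p{\left(g,f \right)} = 104 + g$ ($p{\left(g,f \right)} = g + 104 = 104 + g$)
$p{\left(91,Q \right)} + 1896 = \left(104 + 91\right) + 1896 = 195 + 1896 = 2091$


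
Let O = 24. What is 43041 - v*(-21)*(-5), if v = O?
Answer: 40521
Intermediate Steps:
v = 24
43041 - v*(-21)*(-5) = 43041 - 24*(-21)*(-5) = 43041 - (-504)*(-5) = 43041 - 1*2520 = 43041 - 2520 = 40521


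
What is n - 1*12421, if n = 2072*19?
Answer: 26947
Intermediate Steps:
n = 39368
n - 1*12421 = 39368 - 1*12421 = 39368 - 12421 = 26947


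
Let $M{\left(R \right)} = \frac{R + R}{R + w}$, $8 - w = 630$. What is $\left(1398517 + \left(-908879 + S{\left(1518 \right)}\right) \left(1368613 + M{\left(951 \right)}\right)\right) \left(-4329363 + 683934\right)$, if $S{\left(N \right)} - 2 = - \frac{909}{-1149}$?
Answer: $\frac{571386609560829202683357}{126007} \approx 4.5346 \cdot 10^{18}$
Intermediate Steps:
$w = -622$ ($w = 8 - 630 = -622$)
$M{\left(R \right)} = \frac{2 R}{-622 + R}$ ($M{\left(R \right)} = \frac{R + R}{R - 622} = \frac{2 R}{-622 + R}$)
$S{\left(N \right)} = \frac{1069}{383}$ ($S{\left(N \right)} = 2 - \frac{909}{-1149} = 2 - - \frac{303}{383} = 2 + \frac{303}{383} = \frac{1069}{383}$)
$\left(1398517 + \left(-908879 + S{\left(1518 \right)}\right) \left(1368613 + M{\left(951 \right)}\right)\right) \left(-4329363 + 683934\right) = \left(1398517 + \left(-908879 + \frac{1069}{383}\right) \left(1368613 + 2 \cdot 951 \frac{1}{-622 + 951}\right)\right) \left(-4329363 + 683934\right) = \left(1398517 - \frac{348099588 \left(1368613 + 2 \cdot 951 \cdot \frac{1}{329}\right)}{383}\right) \left(-3645429\right) = \left(1398517 - \frac{348099588 \left(1368613 + \frac{1902}{329}\right)}{383}\right) \left(-3645429\right) = \left(1398517 - \frac{156740743536361452}{126007}\right) \left(-3645429\right) = \left(- \frac{156740567313429833}{126007}\right) \left(-3645429\right) = \frac{571386609560829202683357}{126007}$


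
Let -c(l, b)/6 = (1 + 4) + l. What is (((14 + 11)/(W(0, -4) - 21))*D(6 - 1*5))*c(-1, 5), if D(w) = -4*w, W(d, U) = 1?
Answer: -120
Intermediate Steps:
c(l, b) = -30 - 6*l (c(l, b) = -6*((1 + 4) + l) = -6*(5 + l) = -30 - 6*l)
(((14 + 11)/(W(0, -4) - 21))*D(6 - 1*5))*c(-1, 5) = (((14 + 11)/(1 - 21))*(-4*(6 - 1*5)))*(-30 - 6*(-1)) = ((25/(-20))*(-4*(6 - 5)))*(-30 + 6) = ((25*(-1/20))*(-4*1))*(-24) = -5/4*(-4)*(-24) = 5*(-24) = -120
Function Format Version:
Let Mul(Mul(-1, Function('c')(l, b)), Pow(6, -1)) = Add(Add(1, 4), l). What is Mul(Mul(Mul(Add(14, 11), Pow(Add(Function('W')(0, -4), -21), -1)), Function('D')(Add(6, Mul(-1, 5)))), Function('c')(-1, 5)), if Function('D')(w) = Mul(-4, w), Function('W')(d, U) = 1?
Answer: -120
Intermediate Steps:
Function('c')(l, b) = Add(-30, Mul(-6, l)) (Function('c')(l, b) = Mul(-6, Add(Add(1, 4), l)) = Mul(-6, Add(5, l)) = Add(-30, Mul(-6, l)))
Mul(Mul(Mul(Add(14, 11), Pow(Add(Function('W')(0, -4), -21), -1)), Function('D')(Add(6, Mul(-1, 5)))), Function('c')(-1, 5)) = Mul(Mul(Mul(Add(14, 11), Pow(Add(1, -21), -1)), Mul(-4, Add(6, Mul(-1, 5)))), Add(-30, Mul(-6, -1))) = Mul(Mul(Mul(25, Pow(-20, -1)), Mul(-4, Add(6, -5))), Add(-30, 6)) = Mul(Mul(Mul(25, Rational(-1, 20)), Mul(-4, 1)), -24) = Mul(Mul(Rational(-5, 4), -4), -24) = Mul(5, -24) = -120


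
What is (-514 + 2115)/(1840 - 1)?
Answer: 1601/1839 ≈ 0.87058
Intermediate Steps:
(-514 + 2115)/(1840 - 1) = 1601/1839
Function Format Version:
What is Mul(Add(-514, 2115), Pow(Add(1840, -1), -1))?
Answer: Rational(1601, 1839) ≈ 0.87058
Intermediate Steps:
Mul(Add(-514, 2115), Pow(Add(1840, -1), -1)) = Mul(1601, Pow(1839, -1)) = Mul(1601, Rational(1, 1839)) = Rational(1601, 1839)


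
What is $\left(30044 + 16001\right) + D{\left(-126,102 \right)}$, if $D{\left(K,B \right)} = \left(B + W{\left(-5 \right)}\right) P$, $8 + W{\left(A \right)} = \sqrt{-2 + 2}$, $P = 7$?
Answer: $46703$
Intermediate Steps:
$W{\left(A \right)} = -8$ ($W{\left(A \right)} = -8 + \sqrt{-2 + 2} = -8 + \sqrt{0} = -8 + 0 = -8$)
$D{\left(K,B \right)} = -56 + 7 B$ ($D{\left(K,B \right)} = \left(B - 8\right) 7 = \left(-8 + B\right) 7 = -56 + 7 B$)
$\left(30044 + 16001\right) + D{\left(-126,102 \right)} = \left(30044 + 16001\right) + \left(-56 + 7 \cdot 102\right) = 46045 + \left(-56 + 714\right) = 46045 + 658 = 46703$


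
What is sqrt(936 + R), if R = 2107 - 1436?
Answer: sqrt(1607) ≈ 40.087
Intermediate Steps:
R = 671
sqrt(936 + R) = sqrt(936 + 671) = sqrt(1607)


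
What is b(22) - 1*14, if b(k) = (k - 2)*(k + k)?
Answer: 866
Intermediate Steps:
b(k) = 2*k*(-2 + k) (b(k) = (-2 + k)*(2*k) = 2*k*(-2 + k))
b(22) - 1*14 = 2*22*(-2 + 22) - 1*14 = 2*22*20 - 14 = 880 - 14 = 866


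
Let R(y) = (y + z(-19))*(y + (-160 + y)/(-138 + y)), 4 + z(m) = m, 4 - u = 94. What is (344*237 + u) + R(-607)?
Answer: 69016710/149 ≈ 4.6320e+5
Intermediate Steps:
u = -90 (u = 4 - 1*94 = 4 - 94 = -90)
z(m) = -4 + m
R(y) = (-23 + y)*(y + (-160 + y)/(-138 + y)) (R(y) = (y + (-4 - 19))*(y + (-160 + y)/(-138 + y)) = (y - 23)*(y + (-160 + y)/(-138 + y)) = (-23 + y)*(y + (-160 + y)/(-138 + y)))
(344*237 + u) + R(-607) = (344*237 - 90) + (3680 + (-607)**3 - 160*(-607)**2 + 2991*(-607))/(-138 - 607) = (81528 - 90) + (3680 - 223648543 - 160*368449 - 1815537)/(-745) = 81438 - (3680 - 223648543 - 58951840 - 1815537)/745 = 81438 - 1/745*(-284412240) = 81438 + 56882448/149 = 69016710/149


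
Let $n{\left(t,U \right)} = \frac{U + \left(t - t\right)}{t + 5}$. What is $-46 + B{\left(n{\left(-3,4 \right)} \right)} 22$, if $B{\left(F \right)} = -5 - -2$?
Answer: $-112$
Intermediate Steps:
$n{\left(t,U \right)} = \frac{U}{5 + t}$ ($n{\left(t,U \right)} = \frac{U + 0}{5 + t} = \frac{U}{5 + t}$)
$B{\left(F \right)} = -3$ ($B{\left(F \right)} = -5 + 2 = -3$)
$-46 + B{\left(n{\left(-3,4 \right)} \right)} 22 = -46 - 66 = -112$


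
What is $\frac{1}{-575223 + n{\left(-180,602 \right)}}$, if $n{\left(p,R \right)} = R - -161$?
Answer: $- \frac{1}{574460} \approx -1.7408 \cdot 10^{-6}$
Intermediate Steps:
$n{\left(p,R \right)} = 161 + R$ ($n{\left(p,R \right)} = R + 161 = 161 + R$)
$\frac{1}{-575223 + n{\left(-180,602 \right)}} = \frac{1}{-575223 + \left(161 + 602\right)} = \frac{1}{-575223 + 763} = \frac{1}{-574460} = - \frac{1}{574460}$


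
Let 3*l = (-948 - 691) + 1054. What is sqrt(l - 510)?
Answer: I*sqrt(705) ≈ 26.552*I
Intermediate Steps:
l = -195 (l = ((-948 - 691) + 1054)/3 = (-1639 + 1054)/3 = (1/3)*(-585) = -195)
sqrt(l - 510) = sqrt(-195 - 510) = sqrt(-705) = I*sqrt(705)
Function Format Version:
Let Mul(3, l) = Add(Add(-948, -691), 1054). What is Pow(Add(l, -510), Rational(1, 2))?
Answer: Mul(I, Pow(705, Rational(1, 2))) ≈ Mul(26.552, I)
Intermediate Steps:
l = -195 (l = Mul(Rational(1, 3), Add(Add(-948, -691), 1054)) = Mul(Rational(1, 3), Add(-1639, 1054)) = Mul(Rational(1, 3), -585) = -195)
Pow(Add(l, -510), Rational(1, 2)) = Pow(Add(-195, -510), Rational(1, 2)) = Pow(-705, Rational(1, 2)) = Mul(I, Pow(705, Rational(1, 2)))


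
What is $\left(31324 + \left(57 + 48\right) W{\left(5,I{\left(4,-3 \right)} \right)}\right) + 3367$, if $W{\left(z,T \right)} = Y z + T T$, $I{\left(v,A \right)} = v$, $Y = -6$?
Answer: $33221$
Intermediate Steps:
$W{\left(z,T \right)} = T^{2} - 6 z$ ($W{\left(z,T \right)} = - 6 z + T T = - 6 z + T^{2} = T^{2} - 6 z$)
$\left(31324 + \left(57 + 48\right) W{\left(5,I{\left(4,-3 \right)} \right)}\right) + 3367 = \left(31324 + \left(57 + 48\right) \left(4^{2} - 30\right)\right) + 3367 = \left(31324 + 105 \left(16 - 30\right)\right) + 3367 = \left(31324 + 105 \left(-14\right)\right) + 3367 = \left(31324 - 1470\right) + 3367 = 29854 + 3367 = 33221$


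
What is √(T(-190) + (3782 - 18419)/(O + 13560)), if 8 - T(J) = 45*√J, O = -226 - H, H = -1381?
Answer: √(18726745 - 120295125*I*√190)/1635 ≈ 17.711 - 17.512*I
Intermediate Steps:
O = 1155 (O = -226 - 1*(-1381) = -226 + 1381 = 1155)
T(J) = 8 - 45*√J
√(T(-190) + (3782 - 18419)/(O + 13560)) = √((8 - 45*I*√190) + (3782 - 18419)/(1155 + 13560)) = √((8 - 45*I*√190) - 14637/14715) = √((8 - 45*I*√190) - 14637*1/14715) = √((8 - 45*I*√190) - 4879/4905) = √(34361/4905 - 45*I*√190)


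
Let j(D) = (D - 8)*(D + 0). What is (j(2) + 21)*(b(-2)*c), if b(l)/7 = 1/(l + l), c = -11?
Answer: 693/4 ≈ 173.25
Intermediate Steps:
j(D) = D*(-8 + D) (j(D) = (-8 + D)*D = D*(-8 + D))
b(l) = 7/(2*l) (b(l) = 7/(l + l) = 7/((2*l)) = 7*(1/(2*l)) = 7/(2*l))
(j(2) + 21)*(b(-2)*c) = (2*(-8 + 2) + 21)*(((7/2)/(-2))*(-11)) = (2*(-6) + 21)*(((7/2)*(-1/2))*(-11)) = (-12 + 21)*(-7/4*(-11)) = 9*(77/4) = 693/4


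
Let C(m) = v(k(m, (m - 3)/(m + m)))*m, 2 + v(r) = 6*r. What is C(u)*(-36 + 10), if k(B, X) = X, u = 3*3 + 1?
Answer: -26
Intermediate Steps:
u = 10 (u = 9 + 1 = 10)
v(r) = -2 + 6*r
C(m) = m*(-2 + 3*(-3 + m)/m) (C(m) = (-2 + 6*((m - 3)/(m + m)))*m = (-2 + 6*((-3 + m)/((2*m))))*m = (-2 + 6*((-3 + m)*(1/(2*m))))*m = (-2 + 6*((-3 + m)/(2*m)))*m = (-2 + 3*(-3 + m)/m)*m = m*(-2 + 3*(-3 + m)/m))
C(u)*(-36 + 10) = (-9 + 10)*(-36 + 10) = 1*(-26) = -26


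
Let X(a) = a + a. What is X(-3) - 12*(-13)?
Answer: 150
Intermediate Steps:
X(a) = 2*a
X(-3) - 12*(-13) = 2*(-3) - 12*(-13) = -6 + 156 = 150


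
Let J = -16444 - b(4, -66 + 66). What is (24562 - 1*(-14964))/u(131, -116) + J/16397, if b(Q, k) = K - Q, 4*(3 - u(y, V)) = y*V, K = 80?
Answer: 292649391/31170697 ≈ 9.3886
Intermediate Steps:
u(y, V) = 3 - V*y/4 (u(y, V) = 3 - y*V/4 = 3 - V*y/4)
b(Q, k) = 80 - Q
J = -16520 (J = -16444 - (80 - 1*4) = -16444 - (80 - 4) = -16444 - 1*76 = -16444 - 76 = -16520)
(24562 - 1*(-14964))/u(131, -116) + J/16397 = (24562 - 1*(-14964))/(3 - 1/4*(-116)*131) - 16520/16397 = (24562 + 14964)/(3 + 3799) - 16520*1/16397 = 39526/3802 - 16520/16397 = 39526*(1/3802) - 16520/16397 = 19763/1901 - 16520/16397 = 292649391/31170697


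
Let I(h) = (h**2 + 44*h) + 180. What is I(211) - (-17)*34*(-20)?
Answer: 42425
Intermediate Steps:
I(h) = 180 + h**2 + 44*h
I(211) - (-17)*34*(-20) = (180 + 211**2 + 44*211) - (-17)*34*(-20) = (180 + 44521 + 9284) - (-17)*(-680) = 53985 - 1*11560 = 53985 - 11560 = 42425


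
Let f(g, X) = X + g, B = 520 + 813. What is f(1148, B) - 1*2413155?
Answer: -2410674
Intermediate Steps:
B = 1333
f(1148, B) - 1*2413155 = (1333 + 1148) - 1*2413155 = 2481 - 2413155 = -2410674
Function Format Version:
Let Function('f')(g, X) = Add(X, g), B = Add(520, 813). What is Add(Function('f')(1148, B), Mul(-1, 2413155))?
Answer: -2410674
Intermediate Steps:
B = 1333
Add(Function('f')(1148, B), Mul(-1, 2413155)) = Add(Add(1333, 1148), Mul(-1, 2413155)) = Add(2481, -2413155) = -2410674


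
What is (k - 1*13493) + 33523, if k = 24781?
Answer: 44811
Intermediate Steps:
(k - 1*13493) + 33523 = (24781 - 1*13493) + 33523 = (24781 - 13493) + 33523 = 11288 + 33523 = 44811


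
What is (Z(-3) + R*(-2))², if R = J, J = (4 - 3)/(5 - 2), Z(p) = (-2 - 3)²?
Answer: 5329/9 ≈ 592.11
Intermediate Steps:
Z(p) = 25 (Z(p) = (-5)² = 25)
J = ⅓ (J = 1/3 = 1*(⅓) = ⅓ ≈ 0.33333)
R = ⅓ ≈ 0.33333
(Z(-3) + R*(-2))² = (25 + (⅓)*(-2))² = (25 - ⅔)² = (73/3)² = 5329/9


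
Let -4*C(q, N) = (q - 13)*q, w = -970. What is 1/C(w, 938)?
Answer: -2/476755 ≈ -4.1950e-6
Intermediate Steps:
C(q, N) = -q*(-13 + q)/4 (C(q, N) = -(q - 13)*q/4 = -(-13 + q)*q/4 = -q*(-13 + q)/4)
1/C(w, 938) = 1/((1/4)*(-970)*(13 - 1*(-970))) = 1/((1/4)*(-970)*(13 + 970)) = 1/((1/4)*(-970)*983) = 1/(-476755/2) = -2/476755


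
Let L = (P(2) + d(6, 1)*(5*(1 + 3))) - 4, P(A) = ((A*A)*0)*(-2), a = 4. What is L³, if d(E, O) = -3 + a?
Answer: 4096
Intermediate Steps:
d(E, O) = 1 (d(E, O) = -3 + 4 = 1)
P(A) = 0 (P(A) = (A²*0)*(-2) = 0*(-2) = 0)
L = 16 (L = (0 + 1*(5*(1 + 3))) - 4 = (0 + 1*(5*4)) - 4 = (0 + 1*20) - 4 = (0 + 20) - 4 = 20 - 4 = 16)
L³ = 16³ = 4096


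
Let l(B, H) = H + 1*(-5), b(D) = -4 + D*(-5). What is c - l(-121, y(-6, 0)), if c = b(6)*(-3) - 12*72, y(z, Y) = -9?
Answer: -748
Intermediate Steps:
b(D) = -4 - 5*D
l(B, H) = -5 + H (l(B, H) = H - 5 = -5 + H)
c = -762 (c = (-4 - 5*6)*(-3) - 12*72 = (-4 - 30)*(-3) - 864 = -34*(-3) - 864 = 102 - 864 = -762)
c - l(-121, y(-6, 0)) = -762 - (-5 - 9) = -762 - 1*(-14) = -762 + 14 = -748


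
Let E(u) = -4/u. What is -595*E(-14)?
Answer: -170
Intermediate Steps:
-595*E(-14) = -(-2380)/(-14) = -(-2380)*(-1)/14 = -595*2/7 = -170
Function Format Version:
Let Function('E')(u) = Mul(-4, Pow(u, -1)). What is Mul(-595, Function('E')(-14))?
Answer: -170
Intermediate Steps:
Mul(-595, Function('E')(-14)) = Mul(-595, Mul(-4, Pow(-14, -1))) = Mul(-595, Mul(-4, Rational(-1, 14))) = Mul(-595, Rational(2, 7)) = -170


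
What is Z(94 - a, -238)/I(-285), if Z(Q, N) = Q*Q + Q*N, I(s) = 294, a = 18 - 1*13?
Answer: -13261/294 ≈ -45.105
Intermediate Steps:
a = 5 (a = 18 - 13 = 5)
Z(Q, N) = Q² + N*Q
Z(94 - a, -238)/I(-285) = ((94 - 1*5)*(-238 + (94 - 1*5)))/294 = ((94 - 5)*(-238 + (94 - 5)))*(1/294) = (89*(-238 + 89))*(1/294) = (89*(-149))*(1/294) = -13261*1/294 = -13261/294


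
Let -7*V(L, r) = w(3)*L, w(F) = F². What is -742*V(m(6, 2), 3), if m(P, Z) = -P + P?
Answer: 0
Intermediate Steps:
m(P, Z) = 0
V(L, r) = -9*L/7 (V(L, r) = -3²*L/7 = -9*L/7)
-742*V(m(6, 2), 3) = -(-954)*0 = -742*0 = 0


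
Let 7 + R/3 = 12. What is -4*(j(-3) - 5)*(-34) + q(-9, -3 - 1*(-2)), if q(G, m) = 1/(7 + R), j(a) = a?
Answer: -23935/22 ≈ -1088.0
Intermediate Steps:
R = 15 (R = -21 + 3*12 = -21 + 36 = 15)
q(G, m) = 1/22 (q(G, m) = 1/(7 + 15) = 1/22)
-4*(j(-3) - 5)*(-34) + q(-9, -3 - 1*(-2)) = -4*(-3 - 5)*(-34) + 1/22 = -4*(-8)*(-34) + 1/22 = 32*(-34) + 1/22 = -1088 + 1/22 = -23935/22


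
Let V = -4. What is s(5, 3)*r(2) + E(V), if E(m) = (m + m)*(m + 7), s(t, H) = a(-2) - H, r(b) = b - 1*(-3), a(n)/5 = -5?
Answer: -164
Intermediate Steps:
a(n) = -25 (a(n) = 5*(-5) = -25)
r(b) = 3 + b (r(b) = b + 3 = 3 + b)
s(t, H) = -25 - H
E(m) = 2*m*(7 + m) (E(m) = (2*m)*(7 + m) = 2*m*(7 + m))
s(5, 3)*r(2) + E(V) = (-25 - 1*3)*(3 + 2) + 2*(-4)*(7 - 4) = (-25 - 3)*5 + 2*(-4)*3 = -28*5 - 24 = -140 - 24 = -164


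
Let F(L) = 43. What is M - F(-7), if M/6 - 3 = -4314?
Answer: -25909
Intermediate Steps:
M = -25866 (M = 18 + 6*(-4314) = 18 - 25884 = -25866)
M - F(-7) = -25866 - 1*43 = -25866 - 43 = -25909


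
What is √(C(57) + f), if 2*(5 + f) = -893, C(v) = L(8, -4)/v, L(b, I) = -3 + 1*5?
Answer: I*√5867238/114 ≈ 21.248*I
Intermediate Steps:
L(b, I) = 2 (L(b, I) = -3 + 5 = 2)
C(v) = 2/v
f = -903/2 (f = -5 + (½)*(-893) = -5 - 893/2 = -903/2 ≈ -451.50)
√(C(57) + f) = √(2/57 - 903/2) = √(-51467/114) = I*√5867238/114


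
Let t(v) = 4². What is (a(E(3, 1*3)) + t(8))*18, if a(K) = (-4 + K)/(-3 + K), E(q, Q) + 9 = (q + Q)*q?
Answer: 303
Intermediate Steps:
E(q, Q) = -9 + q*(Q + q) (E(q, Q) = -9 + (q + Q)*q = -9 + (Q + q)*q = -9 + q*(Q + q))
a(K) = (-4 + K)/(-3 + K)
t(v) = 16
(a(E(3, 1*3)) + t(8))*18 = ((-4 + (-9 + 3² + (1*3)*3))/(-3 + (-9 + 3² + (1*3)*3)) + 16)*18 = ((-4 + (-9 + 9 + 3*3))/(-3 + (-9 + 9 + 3*3)) + 16)*18 = ((-4 + (-9 + 9 + 9))/(-3 + (-9 + 9 + 9)) + 16)*18 = ((-4 + 9)/(-3 + 9) + 16)*18 = (5/6 + 16)*18 = ((⅙)*5 + 16)*18 = (⅚ + 16)*18 = (101/6)*18 = 303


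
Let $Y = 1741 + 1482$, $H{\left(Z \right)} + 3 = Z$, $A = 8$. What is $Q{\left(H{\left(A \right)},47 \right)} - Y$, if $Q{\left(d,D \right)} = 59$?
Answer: $-3164$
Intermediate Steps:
$H{\left(Z \right)} = -3 + Z$
$Y = 3223$
$Q{\left(H{\left(A \right)},47 \right)} - Y = 59 - 3223 = -3164$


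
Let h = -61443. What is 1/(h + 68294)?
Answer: 1/6851 ≈ 0.00014596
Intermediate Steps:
1/(h + 68294) = 1/(-61443 + 68294) = 1/6851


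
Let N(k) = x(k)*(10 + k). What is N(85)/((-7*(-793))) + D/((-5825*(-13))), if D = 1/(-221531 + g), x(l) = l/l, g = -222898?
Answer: 245935897448/14370422832675 ≈ 0.017114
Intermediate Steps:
x(l) = 1
D = -1/444429 (D = 1/(-221531 - 222898) = 1/(-444429) = -1/444429 ≈ -2.2501e-6)
N(k) = 10 + k (N(k) = 1*(10 + k) = 10 + k)
N(85)/((-7*(-793))) + D/((-5825*(-13))) = (10 + 85)/((-7*(-793))) - 1/(444429*((-5825*(-13)))) = 95/5551 - 1/444429/75725 = 95*(1/5551) - 1/444429*1/75725 = 95/5551 - 1/33654386025 = 245935897448/14370422832675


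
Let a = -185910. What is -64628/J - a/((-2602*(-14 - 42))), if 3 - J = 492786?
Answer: 50515181333/35902198248 ≈ 1.4070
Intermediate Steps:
J = -492783 (J = 3 - 1*492786 = 3 - 492786 = -492783)
-64628/J - a/((-2602*(-14 - 42))) = -64628/(-492783) - (-185910)/((-2602*(-14 - 42))) = -64628*(-1/492783) - (-185910)/((-2602*(-56))) = 64628/492783 - (-185910)/145712 = 64628/492783 - 1*(-92955/72856) = 64628/492783 + 92955/72856 = 50515181333/35902198248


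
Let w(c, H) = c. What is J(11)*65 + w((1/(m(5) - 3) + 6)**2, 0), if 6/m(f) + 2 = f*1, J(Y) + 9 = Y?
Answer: 155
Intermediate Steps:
J(Y) = -9 + Y
m(f) = 6/(-2 + f) (m(f) = 6/(-2 + f*1) = 6/(-2 + f))
J(11)*65 + w((1/(m(5) - 3) + 6)**2, 0) = (-9 + 11)*65 + (1/(6/(-2 + 5) - 3) + 6)**2 = 2*65 + (1/(6/3 - 3) + 6)**2 = 130 + (1/(6*(1/3) - 3) + 6)**2 = 130 + (1/(2 - 3) + 6)**2 = 130 + (1/(-1) + 6)**2 = 130 + (-1 + 6)**2 = 130 + 5**2 = 130 + 25 = 155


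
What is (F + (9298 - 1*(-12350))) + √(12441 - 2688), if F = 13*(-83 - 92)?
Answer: 19373 + √9753 ≈ 19472.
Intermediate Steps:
F = -2275 (F = 13*(-175) = -2275)
(F + (9298 - 1*(-12350))) + √(12441 - 2688) = (-2275 + (9298 - 1*(-12350))) + √(12441 - 2688) = (-2275 + (9298 + 12350)) + √9753 = (-2275 + 21648) + √9753 = 19373 + √9753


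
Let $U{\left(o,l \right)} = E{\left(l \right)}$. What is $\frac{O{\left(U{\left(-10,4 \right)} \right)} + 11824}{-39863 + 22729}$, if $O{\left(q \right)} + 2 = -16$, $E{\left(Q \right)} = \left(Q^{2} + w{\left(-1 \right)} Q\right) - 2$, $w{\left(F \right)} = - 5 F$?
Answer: $- \frac{5903}{8567} \approx -0.68904$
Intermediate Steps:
$E{\left(Q \right)} = -2 + Q^{2} + 5 Q$ ($E{\left(Q \right)} = \left(Q^{2} + \left(-5\right) \left(-1\right) Q\right) - 2 = \left(Q^{2} + 5 Q\right) - 2 = -2 + Q^{2} + 5 Q$)
$U{\left(o,l \right)} = -2 + l^{2} + 5 l$
$O{\left(q \right)} = -18$ ($O{\left(q \right)} = -2 - 16 = -18$)
$\frac{O{\left(U{\left(-10,4 \right)} \right)} + 11824}{-39863 + 22729} = \frac{-18 + 11824}{-39863 + 22729} = \frac{11806}{-17134} = 11806 \left(- \frac{1}{17134}\right) = - \frac{5903}{8567}$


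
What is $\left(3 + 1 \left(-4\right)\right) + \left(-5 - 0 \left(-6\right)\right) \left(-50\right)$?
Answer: $249$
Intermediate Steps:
$\left(3 + 1 \left(-4\right)\right) + \left(-5 - 0 \left(-6\right)\right) \left(-50\right) = \left(3 - 4\right) + \left(-5 - 0\right) \left(-50\right) = -1 + \left(-5 + 0\right) \left(-50\right) = -1 - -250 = -1 + 250 = 249$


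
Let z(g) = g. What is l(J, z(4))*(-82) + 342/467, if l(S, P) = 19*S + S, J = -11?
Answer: 8425022/467 ≈ 18041.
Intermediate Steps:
l(S, P) = 20*S
l(J, z(4))*(-82) + 342/467 = (20*(-11))*(-82) + 342/467 = -220*(-82) + 342*(1/467) = 18040 + 342/467 = 8425022/467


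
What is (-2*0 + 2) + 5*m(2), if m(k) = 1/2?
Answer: 9/2 ≈ 4.5000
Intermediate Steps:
m(k) = 1/2
(-2*0 + 2) + 5*m(2) = (-2*0 + 2) + 5*(1/2) = (0 + 2) + 5/2 = 2 + 5/2 = 9/2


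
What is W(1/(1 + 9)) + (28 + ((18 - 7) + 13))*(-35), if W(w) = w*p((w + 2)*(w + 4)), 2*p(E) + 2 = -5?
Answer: -36407/20 ≈ -1820.3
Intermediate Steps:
p(E) = -7/2 (p(E) = -1 + (1/2)*(-5) = -1 - 5/2 = -7/2)
W(w) = -7*w/2 (W(w) = w*(-7/2) = -7*w/2)
W(1/(1 + 9)) + (28 + ((18 - 7) + 13))*(-35) = -7/(2*(1 + 9)) + (28 + ((18 - 7) + 13))*(-35) = -7/2/10 + (28 + (11 + 13))*(-35) = -7/2*1/10 + (28 + 24)*(-35) = -7/20 + 52*(-35) = -7/20 - 1820 = -36407/20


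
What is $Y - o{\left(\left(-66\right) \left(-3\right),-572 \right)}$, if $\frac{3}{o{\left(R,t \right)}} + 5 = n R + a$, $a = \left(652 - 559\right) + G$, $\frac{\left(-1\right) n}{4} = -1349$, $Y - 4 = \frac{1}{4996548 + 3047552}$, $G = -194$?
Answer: $\frac{17187044704401}{4296764059100} \approx 4.0$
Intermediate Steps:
$Y = \frac{32176401}{8044100}$ ($Y = 4 + \frac{1}{4996548 + 3047552} = 4 + \frac{1}{8044100} = \frac{32176401}{8044100} \approx 4.0$)
$n = 5396$ ($n = \left(-4\right) \left(-1349\right) = 5396$)
$a = -101$ ($a = \left(652 - 559\right) - 194 = 93 - 194 = -101$)
$o{\left(R,t \right)} = \frac{3}{-106 + 5396 R}$ ($o{\left(R,t \right)} = \frac{3}{-5 + \left(5396 R - 101\right)} = \frac{3}{-5 + \left(-101 + 5396 R\right)} = \frac{3}{-106 + 5396 R}$)
$Y - o{\left(\left(-66\right) \left(-3\right),-572 \right)} = \frac{32176401}{8044100} - \frac{3}{2 \left(-53 + 2698 \left(\left(-66\right) \left(-3\right)\right)\right)} = \frac{32176401}{8044100} - \frac{3}{2 \left(-53 + 2698 \cdot 198\right)} = \frac{32176401}{8044100} - \frac{3}{2 \left(-53 + 534204\right)} = \frac{32176401}{8044100} - \frac{3}{2 \cdot 534151} = \frac{32176401}{8044100} - \frac{3}{2} \cdot \frac{1}{534151} = \frac{32176401}{8044100} - \frac{3}{1068302} = \frac{17187044704401}{4296764059100}$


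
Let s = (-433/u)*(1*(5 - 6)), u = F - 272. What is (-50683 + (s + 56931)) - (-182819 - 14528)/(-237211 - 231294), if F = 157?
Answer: 67280931006/10775615 ≈ 6243.8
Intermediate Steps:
u = -115 (u = 157 - 272 = -115)
s = -433/115 (s = (-433/(-115))*(1*(5 - 6)) = (-433*(-1/115))*(1*(-1)) = (433/115)*(-1) = -433/115 ≈ -3.7652)
(-50683 + (s + 56931)) - (-182819 - 14528)/(-237211 - 231294) = (-50683 + (-433/115 + 56931)) - (-182819 - 14528)/(-237211 - 231294) = (-50683 + 6546632/115) - (-197347)/(-468505) = 718087/115 - (-197347)*(-1)/468505 = 718087/115 - 1*197347/468505 = 718087/115 - 197347/468505 = 67280931006/10775615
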